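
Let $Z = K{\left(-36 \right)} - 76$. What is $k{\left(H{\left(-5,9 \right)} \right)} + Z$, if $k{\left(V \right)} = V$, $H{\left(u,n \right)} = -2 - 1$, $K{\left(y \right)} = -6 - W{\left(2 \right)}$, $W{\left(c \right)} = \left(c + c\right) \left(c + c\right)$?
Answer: $-101$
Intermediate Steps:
$W{\left(c \right)} = 4 c^{2}$ ($W{\left(c \right)} = 2 c 2 c = 4 c^{2}$)
$K{\left(y \right)} = -22$ ($K{\left(y \right)} = -6 - 4 \cdot 2^{2} = -6 - 4 \cdot 4 = -6 - 16 = -22$)
$H{\left(u,n \right)} = -3$ ($H{\left(u,n \right)} = -2 - 1 = -3$)
$Z = -98$ ($Z = -22 - 76 = -98$)
$k{\left(H{\left(-5,9 \right)} \right)} + Z = -3 - 98 = -101$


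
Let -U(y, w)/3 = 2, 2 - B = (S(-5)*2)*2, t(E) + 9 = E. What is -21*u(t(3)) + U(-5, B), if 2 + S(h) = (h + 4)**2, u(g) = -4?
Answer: 78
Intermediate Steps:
t(E) = -9 + E
S(h) = -2 + (4 + h)**2 (S(h) = -2 + (h + 4)**2 = -2 + (4 + h)**2)
B = 6 (B = 2 - (-2 + (4 - 5)**2)*2*2 = 2 - (-2 + (-1)**2)*2*2 = 2 - (-2 + 1)*2*2 = 2 - (-1*2)*2 = 2 - (-2)*2 = 2 - 1*(-4) = 2 + 4 = 6)
U(y, w) = -6 (U(y, w) = -3*2 = -6)
-21*u(t(3)) + U(-5, B) = -21*(-4) - 6 = 84 - 6 = 78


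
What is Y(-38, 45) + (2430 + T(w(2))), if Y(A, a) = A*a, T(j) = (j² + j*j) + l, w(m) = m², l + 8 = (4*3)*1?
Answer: 756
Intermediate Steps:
l = 4 (l = -8 + (4*3)*1 = -8 + 12*1 = -8 + 12 = 4)
T(j) = 4 + 2*j² (T(j) = (j² + j*j) + 4 = (j² + j²) + 4 = 2*j² + 4 = 4 + 2*j²)
Y(-38, 45) + (2430 + T(w(2))) = -38*45 + (2430 + (4 + 2*(2²)²)) = -1710 + (2430 + (4 + 2*4²)) = -1710 + (2430 + (4 + 2*16)) = -1710 + (2430 + (4 + 32)) = -1710 + (2430 + 36) = -1710 + 2466 = 756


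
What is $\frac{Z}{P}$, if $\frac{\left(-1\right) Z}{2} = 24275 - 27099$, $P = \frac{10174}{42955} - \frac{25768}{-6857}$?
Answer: $\frac{831787836440}{588313779} \approx 1413.9$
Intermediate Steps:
$P = \frac{1176627558}{294542435}$ ($P = 10174 \cdot \frac{1}{42955} - - \frac{25768}{6857} = \frac{10174}{42955} + \frac{25768}{6857} = \frac{1176627558}{294542435} \approx 3.9948$)
$Z = 5648$ ($Z = - 2 \left(24275 - 27099\right) = \left(-2\right) \left(-2824\right) = 5648$)
$\frac{Z}{P} = \frac{5648}{\frac{1176627558}{294542435}} = 5648 \cdot \frac{294542435}{1176627558} = \frac{831787836440}{588313779}$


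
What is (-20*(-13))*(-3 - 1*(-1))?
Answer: -520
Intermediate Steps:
(-20*(-13))*(-3 - 1*(-1)) = 260*(-3 + 1) = 260*(-2) = -520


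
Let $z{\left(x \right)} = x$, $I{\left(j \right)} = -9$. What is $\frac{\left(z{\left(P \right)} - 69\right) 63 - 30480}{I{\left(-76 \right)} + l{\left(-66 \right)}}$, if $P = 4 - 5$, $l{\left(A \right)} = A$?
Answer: $\frac{2326}{5} \approx 465.2$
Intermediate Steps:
$P = -1$
$\frac{\left(z{\left(P \right)} - 69\right) 63 - 30480}{I{\left(-76 \right)} + l{\left(-66 \right)}} = \frac{\left(-1 - 69\right) 63 - 30480}{-9 - 66} = \frac{\left(-70\right) 63 - 30480}{-75} = \left(-4410 - 30480\right) \left(- \frac{1}{75}\right) = \left(-34890\right) \left(- \frac{1}{75}\right) = \frac{2326}{5}$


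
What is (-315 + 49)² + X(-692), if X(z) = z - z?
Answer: 70756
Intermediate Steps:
X(z) = 0
(-315 + 49)² + X(-692) = (-315 + 49)² + 0 = (-266)² + 0 = 70756 + 0 = 70756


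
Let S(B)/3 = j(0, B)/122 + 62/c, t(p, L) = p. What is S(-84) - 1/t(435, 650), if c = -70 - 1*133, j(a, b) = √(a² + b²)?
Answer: 213053/185745 ≈ 1.1470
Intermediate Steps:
c = -203 (c = -70 - 133 = -203)
S(B) = -186/203 + 3*√(B²)/122 (S(B) = 3*(√(0² + B²)/122 + 62/(-203)) = 3*(√(0 + B²)*(1/122) + 62*(-1/203)) = 3*(√(B²)*(1/122) - 62/203) = 3*(√(B²)/122 - 62/203) = 3*(-62/203 + √(B²)/122) = -186/203 + 3*√(B²)/122)
S(-84) - 1/t(435, 650) = (-186/203 + 3*√((-84)²)/122) - 1/435 = (-186/203 + 3*√7056/122) - 1*1/435 = (-186/203 + (3/122)*84) - 1/435 = (-186/203 + 126/61) - 1/435 = 14232/12383 - 1/435 = 213053/185745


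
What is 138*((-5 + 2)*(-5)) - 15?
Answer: 2055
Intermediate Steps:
138*((-5 + 2)*(-5)) - 15 = 138*(-3*(-5)) - 15 = 138*15 - 15 = 2070 - 15 = 2055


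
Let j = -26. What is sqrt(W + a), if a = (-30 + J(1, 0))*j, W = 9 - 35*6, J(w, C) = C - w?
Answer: 11*sqrt(5) ≈ 24.597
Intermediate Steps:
W = -201 (W = 9 - 210 = -201)
a = 806 (a = (-30 + (0 - 1*1))*(-26) = (-30 + (0 - 1))*(-26) = (-30 - 1)*(-26) = -31*(-26) = 806)
sqrt(W + a) = sqrt(-201 + 806) = sqrt(605) = 11*sqrt(5)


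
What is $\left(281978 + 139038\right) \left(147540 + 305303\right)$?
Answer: $190654148488$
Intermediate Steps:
$\left(281978 + 139038\right) \left(147540 + 305303\right) = 421016 \cdot 452843 = 190654148488$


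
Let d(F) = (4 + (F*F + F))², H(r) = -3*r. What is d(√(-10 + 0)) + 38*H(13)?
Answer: -1482 + (6 - I*√10)² ≈ -1456.0 - 37.947*I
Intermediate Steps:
d(F) = (4 + F + F²)² (d(F) = (4 + (F² + F))² = (4 + (F + F²))² = (4 + F + F²)²)
d(√(-10 + 0)) + 38*H(13) = (4 + √(-10 + 0) + (√(-10 + 0))²)² + 38*(-3*13) = (4 + √(-10) + (√(-10))²)² + 38*(-39) = (4 + I*√10 + (I*√10)²)² - 1482 = (4 + I*√10 - 10)² - 1482 = (-6 + I*√10)² - 1482 = -1482 + (-6 + I*√10)²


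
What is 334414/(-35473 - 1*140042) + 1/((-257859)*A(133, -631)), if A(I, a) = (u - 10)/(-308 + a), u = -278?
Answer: -2759431420097/1448259916320 ≈ -1.9053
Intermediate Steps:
A(I, a) = -288/(-308 + a) (A(I, a) = (-278 - 10)/(-308 + a) = -288/(-308 + a))
334414/(-35473 - 1*140042) + 1/((-257859)*A(133, -631)) = 334414/(-35473 - 1*140042) + 1/((-257859)*((-288/(-308 - 631)))) = 334414/(-35473 - 140042) - 1/(257859*((-288/(-939)))) = 334414/(-175515) - 1/(257859*((-288*(-1/939)))) = 334414*(-1/175515) - 1/(257859*96/313) = -334414/175515 - 1/257859*313/96 = -334414/175515 - 313/24754464 = -2759431420097/1448259916320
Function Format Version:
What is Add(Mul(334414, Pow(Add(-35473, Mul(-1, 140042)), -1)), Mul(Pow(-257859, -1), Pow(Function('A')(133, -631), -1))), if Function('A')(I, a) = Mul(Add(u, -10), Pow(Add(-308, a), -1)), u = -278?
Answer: Rational(-2759431420097, 1448259916320) ≈ -1.9053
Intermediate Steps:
Function('A')(I, a) = Mul(-288, Pow(Add(-308, a), -1)) (Function('A')(I, a) = Mul(Add(-278, -10), Pow(Add(-308, a), -1)) = Mul(-288, Pow(Add(-308, a), -1)))
Add(Mul(334414, Pow(Add(-35473, Mul(-1, 140042)), -1)), Mul(Pow(-257859, -1), Pow(Function('A')(133, -631), -1))) = Add(Mul(334414, Pow(Add(-35473, Mul(-1, 140042)), -1)), Mul(Pow(-257859, -1), Pow(Mul(-288, Pow(Add(-308, -631), -1)), -1))) = Add(Mul(334414, Pow(Add(-35473, -140042), -1)), Mul(Rational(-1, 257859), Pow(Mul(-288, Pow(-939, -1)), -1))) = Add(Mul(334414, Pow(-175515, -1)), Mul(Rational(-1, 257859), Pow(Mul(-288, Rational(-1, 939)), -1))) = Add(Mul(334414, Rational(-1, 175515)), Mul(Rational(-1, 257859), Pow(Rational(96, 313), -1))) = Add(Rational(-334414, 175515), Mul(Rational(-1, 257859), Rational(313, 96))) = Add(Rational(-334414, 175515), Rational(-313, 24754464)) = Rational(-2759431420097, 1448259916320)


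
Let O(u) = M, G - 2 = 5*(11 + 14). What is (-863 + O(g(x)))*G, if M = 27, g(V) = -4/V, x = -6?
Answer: -106172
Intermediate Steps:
G = 127 (G = 2 + 5*(11 + 14) = 2 + 5*25 = 2 + 125 = 127)
O(u) = 27
(-863 + O(g(x)))*G = (-863 + 27)*127 = -836*127 = -106172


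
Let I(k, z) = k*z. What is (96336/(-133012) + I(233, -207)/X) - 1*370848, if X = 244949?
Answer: -3020671674221415/8145289097 ≈ -3.7085e+5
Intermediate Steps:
(96336/(-133012) + I(233, -207)/X) - 1*370848 = (96336/(-133012) + (233*(-207))/244949) - 1*370848 = (96336*(-1/133012) - 48231*1/244949) - 370848 = (-24084/33253 - 48231/244949) - 370848 = -7503177159/8145289097 - 370848 = -3020671674221415/8145289097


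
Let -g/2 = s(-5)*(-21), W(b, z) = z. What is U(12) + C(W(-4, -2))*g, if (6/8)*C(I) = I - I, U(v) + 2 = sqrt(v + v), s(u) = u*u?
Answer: -2 + 2*sqrt(6) ≈ 2.8990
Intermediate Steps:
s(u) = u**2
g = 1050 (g = -2*(-5)**2*(-21) = -50*(-21) = -2*(-525) = 1050)
U(v) = -2 + sqrt(2)*sqrt(v) (U(v) = -2 + sqrt(v + v) = -2 + sqrt(2*v) = -2 + sqrt(2)*sqrt(v))
C(I) = 0 (C(I) = 4*(I - I)/3 = (4/3)*0 = 0)
U(12) + C(W(-4, -2))*g = (-2 + sqrt(2)*sqrt(12)) + 0*1050 = (-2 + sqrt(2)*(2*sqrt(3))) + 0 = (-2 + 2*sqrt(6)) + 0 = -2 + 2*sqrt(6)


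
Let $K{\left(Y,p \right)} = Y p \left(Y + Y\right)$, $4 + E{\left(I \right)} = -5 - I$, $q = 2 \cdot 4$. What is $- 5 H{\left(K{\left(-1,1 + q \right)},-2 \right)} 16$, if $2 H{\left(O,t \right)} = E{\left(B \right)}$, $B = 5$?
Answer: $560$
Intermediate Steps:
$q = 8$
$E{\left(I \right)} = -9 - I$ ($E{\left(I \right)} = -4 - \left(5 + I\right) = -9 - I$)
$K{\left(Y,p \right)} = 2 p Y^{2}$ ($K{\left(Y,p \right)} = Y p 2 Y = 2 p Y^{2}$)
$H{\left(O,t \right)} = -7$ ($H{\left(O,t \right)} = \frac{-9 - 5}{2} = \frac{1}{2} \left(-14\right) = -7$)
$- 5 H{\left(K{\left(-1,1 + q \right)},-2 \right)} 16 = \left(-5\right) \left(-7\right) 16 = 35 \cdot 16 = 560$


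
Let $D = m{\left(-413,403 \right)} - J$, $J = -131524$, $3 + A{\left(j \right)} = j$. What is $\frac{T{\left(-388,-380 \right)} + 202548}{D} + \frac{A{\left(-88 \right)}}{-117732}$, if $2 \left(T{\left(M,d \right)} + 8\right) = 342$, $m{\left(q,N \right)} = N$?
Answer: $\frac{23877576809}{15532029564} \approx 1.5373$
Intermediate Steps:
$T{\left(M,d \right)} = 163$ ($T{\left(M,d \right)} = -8 + \frac{1}{2} \cdot 342 = -8 + 171 = 163$)
$A{\left(j \right)} = -3 + j$
$D = 131927$ ($D = 403 - -131524 = 403 + 131524 = 131927$)
$\frac{T{\left(-388,-380 \right)} + 202548}{D} + \frac{A{\left(-88 \right)}}{-117732} = \frac{163 + 202548}{131927} + \frac{-3 - 88}{-117732} = 202711 \cdot \frac{1}{131927} - - \frac{91}{117732} = \frac{202711}{131927} + \frac{91}{117732} = \frac{23877576809}{15532029564}$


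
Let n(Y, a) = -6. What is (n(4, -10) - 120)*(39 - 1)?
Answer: -4788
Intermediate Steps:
(n(4, -10) - 120)*(39 - 1) = (-6 - 120)*(39 - 1) = -126*38 = -4788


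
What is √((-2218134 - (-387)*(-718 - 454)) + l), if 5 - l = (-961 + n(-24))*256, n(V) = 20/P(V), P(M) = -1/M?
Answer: 3*I*√283173 ≈ 1596.4*I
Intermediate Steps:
n(V) = -20*V (n(V) = 20/((-1/V)) = 20*(-V) = -20*V)
l = 123141 (l = 5 - (-961 - 20*(-24))*256 = 5 - (-961 + 480)*256 = 5 - (-481)*256 = 5 - 1*(-123136) = 5 + 123136 = 123141)
√((-2218134 - (-387)*(-718 - 454)) + l) = √((-2218134 - (-387)*(-718 - 454)) + 123141) = √((-2218134 - (-387)*(-1172)) + 123141) = √((-2218134 - 1*453564) + 123141) = √((-2218134 - 453564) + 123141) = √(-2671698 + 123141) = √(-2548557) = 3*I*√283173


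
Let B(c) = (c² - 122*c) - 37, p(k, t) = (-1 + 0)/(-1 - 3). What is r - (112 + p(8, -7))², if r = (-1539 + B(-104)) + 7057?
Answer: 262159/16 ≈ 16385.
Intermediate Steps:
p(k, t) = ¼ (p(k, t) = -1/(-4) = -1*(-¼) = ¼)
B(c) = -37 + c² - 122*c
r = 28985 (r = (-1539 + (-37 + (-104)² - 122*(-104))) + 7057 = (-1539 + (-37 + 10816 + 12688)) + 7057 = (-1539 + 23467) + 7057 = 21928 + 7057 = 28985)
r - (112 + p(8, -7))² = 28985 - (112 + ¼)² = 28985 - (449/4)² = 28985 - 1*201601/16 = 28985 - 201601/16 = 262159/16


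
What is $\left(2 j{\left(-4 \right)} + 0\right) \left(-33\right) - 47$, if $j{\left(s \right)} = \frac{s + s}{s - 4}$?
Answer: $-113$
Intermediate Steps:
$j{\left(s \right)} = \frac{2 s}{-4 + s}$
$\left(2 j{\left(-4 \right)} + 0\right) \left(-33\right) - 47 = \left(2 \cdot 2 \left(-4\right) \frac{1}{-4 - 4} + 0\right) \left(-33\right) - 47 = \left(2 \cdot 2 \left(-4\right) \frac{1}{-8} + 0\right) \left(-33\right) - 47 = \left(2 \cdot 2 \left(-4\right) \left(- \frac{1}{8}\right) + 0\right) \left(-33\right) - 47 = \left(2 \cdot 1 + 0\right) \left(-33\right) - 47 = \left(2 + 0\right) \left(-33\right) - 47 = 2 \left(-33\right) - 47 = -66 - 47 = -113$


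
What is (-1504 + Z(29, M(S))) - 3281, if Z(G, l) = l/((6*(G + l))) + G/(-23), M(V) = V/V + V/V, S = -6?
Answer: -10237789/2139 ≈ -4786.3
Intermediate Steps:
M(V) = 2 (M(V) = 1 + 1 = 2)
Z(G, l) = -G/23 + l/(6*G + 6*l) (Z(G, l) = l/(6*G + 6*l) + G*(-1/23) = l/(6*G + 6*l) - G/23 = -G/23 + l/(6*G + 6*l))
(-1504 + Z(29, M(S))) - 3281 = (-1504 + (-1/23*29² + (⅙)*2 - 1/23*29*2)/(29 + 2)) - 3281 = (-1504 + (-1/23*841 + ⅓ - 58/23)/31) - 3281 = (-1504 + (-841/23 + ⅓ - 58/23)/31) - 3281 = (-1504 + (1/31)*(-2674/69)) - 3281 = (-1504 - 2674/2139) - 3281 = -3219730/2139 - 3281 = -10237789/2139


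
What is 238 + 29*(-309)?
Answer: -8723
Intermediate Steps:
238 + 29*(-309) = 238 - 8961 = -8723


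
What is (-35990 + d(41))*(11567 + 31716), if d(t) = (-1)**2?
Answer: -1557711887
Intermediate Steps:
d(t) = 1
(-35990 + d(41))*(11567 + 31716) = (-35990 + 1)*(11567 + 31716) = -35989*43283 = -1557711887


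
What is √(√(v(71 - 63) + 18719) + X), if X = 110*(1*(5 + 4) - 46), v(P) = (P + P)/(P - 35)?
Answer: √(-36630 + √1516191)/3 ≈ 62.715*I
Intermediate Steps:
v(P) = 2*P/(-35 + P) (v(P) = (2*P)/(-35 + P) = 2*P/(-35 + P))
X = -4070 (X = 110*(1*9 - 46) = 110*(9 - 46) = 110*(-37) = -4070)
√(√(v(71 - 63) + 18719) + X) = √(√(2*(71 - 63)/(-35 + (71 - 63)) + 18719) - 4070) = √(√(2*8/(-35 + 8) + 18719) - 4070) = √(√(2*8/(-27) + 18719) - 4070) = √(√(2*8*(-1/27) + 18719) - 4070) = √(√(-16/27 + 18719) - 4070) = √(√(505397/27) - 4070) = √(√1516191/9 - 4070) = √(-4070 + √1516191/9)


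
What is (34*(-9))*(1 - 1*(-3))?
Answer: -1224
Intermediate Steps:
(34*(-9))*(1 - 1*(-3)) = -306*(1 + 3) = -306*4 = -1224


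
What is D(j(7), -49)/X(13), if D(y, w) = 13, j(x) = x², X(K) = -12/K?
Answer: -169/12 ≈ -14.083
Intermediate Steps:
D(j(7), -49)/X(13) = 13/((-12/13)) = 13/((-12*1/13)) = 13/(-12/13) = 13*(-13/12) = -169/12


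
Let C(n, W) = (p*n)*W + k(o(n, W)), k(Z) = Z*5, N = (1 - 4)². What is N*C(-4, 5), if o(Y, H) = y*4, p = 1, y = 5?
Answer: 720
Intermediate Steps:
N = 9 (N = (-3)² = 9)
o(Y, H) = 20 (o(Y, H) = 5*4 = 20)
k(Z) = 5*Z
C(n, W) = 100 + W*n (C(n, W) = (1*n)*W + 5*20 = n*W + 100 = W*n + 100 = 100 + W*n)
N*C(-4, 5) = 9*(100 + 5*(-4)) = 9*(100 - 20) = 9*80 = 720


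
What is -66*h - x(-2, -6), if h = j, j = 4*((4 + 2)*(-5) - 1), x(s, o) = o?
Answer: 8190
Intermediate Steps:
j = -124 (j = 4*(6*(-5) - 1) = 4*(-30 - 1) = 4*(-31) = -124)
h = -124
-66*h - x(-2, -6) = -66*(-124) - 1*(-6) = 8184 + 6 = 8190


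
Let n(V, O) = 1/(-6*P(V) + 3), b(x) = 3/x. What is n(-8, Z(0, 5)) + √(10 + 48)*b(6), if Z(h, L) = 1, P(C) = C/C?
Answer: -⅓ + √58/2 ≈ 3.4746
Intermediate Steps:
P(C) = 1
n(V, O) = -⅓ (n(V, O) = 1/(-6*1 + 3) = 1/(-6 + 3) = 1/(-3) = -⅓)
n(-8, Z(0, 5)) + √(10 + 48)*b(6) = -⅓ + √(10 + 48)*(3/6) = -⅓ + √58*(3*(⅙)) = -⅓ + √58*(½) = -⅓ + √58/2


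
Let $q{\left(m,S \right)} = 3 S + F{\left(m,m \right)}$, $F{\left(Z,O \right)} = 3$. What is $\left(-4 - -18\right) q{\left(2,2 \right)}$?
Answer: $126$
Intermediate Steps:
$q{\left(m,S \right)} = 3 + 3 S$ ($q{\left(m,S \right)} = 3 S + 3 = 3 + 3 S$)
$\left(-4 - -18\right) q{\left(2,2 \right)} = \left(-4 - -18\right) \left(3 + 3 \cdot 2\right) = \left(-4 + \left(-7 + 25\right)\right) \left(3 + 6\right) = \left(-4 + 18\right) 9 = 14 \cdot 9 = 126$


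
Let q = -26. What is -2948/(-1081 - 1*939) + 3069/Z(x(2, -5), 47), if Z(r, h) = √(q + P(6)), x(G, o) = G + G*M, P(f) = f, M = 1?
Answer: 737/505 - 3069*I*√5/10 ≈ 1.4594 - 686.25*I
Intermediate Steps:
x(G, o) = 2*G (x(G, o) = G + G*1 = G + G = 2*G)
Z(r, h) = 2*I*√5 (Z(r, h) = √(-26 + 6) = √(-20) = 2*I*√5)
-2948/(-1081 - 1*939) + 3069/Z(x(2, -5), 47) = -2948/(-1081 - 1*939) + 3069/((2*I*√5)) = -2948/(-1081 - 939) + 3069*(-I*√5/10) = -2948/(-2020) - 3069*I*√5/10 = -2948*(-1/2020) - 3069*I*√5/10 = 737/505 - 3069*I*√5/10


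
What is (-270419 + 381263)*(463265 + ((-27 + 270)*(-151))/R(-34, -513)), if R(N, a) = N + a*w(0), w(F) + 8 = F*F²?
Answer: 104495512818654/2035 ≈ 5.1349e+10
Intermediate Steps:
w(F) = -8 + F³ (w(F) = -8 + F*F² = -8 + F³)
R(N, a) = N - 8*a (R(N, a) = N + a*(-8 + 0³) = N + a*(-8 + 0) = N + a*(-8) = N - 8*a)
(-270419 + 381263)*(463265 + ((-27 + 270)*(-151))/R(-34, -513)) = (-270419 + 381263)*(463265 + ((-27 + 270)*(-151))/(-34 - 8*(-513))) = 110844*(463265 + (243*(-151))/(-34 + 4104)) = 110844*(463265 - 36693/4070) = 110844*(1885451857/4070) = 104495512818654/2035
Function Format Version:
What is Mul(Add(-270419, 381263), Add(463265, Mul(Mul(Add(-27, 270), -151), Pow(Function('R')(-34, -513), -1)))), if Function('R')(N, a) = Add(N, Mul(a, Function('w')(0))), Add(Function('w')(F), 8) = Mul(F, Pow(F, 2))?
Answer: Rational(104495512818654, 2035) ≈ 5.1349e+10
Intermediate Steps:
Function('w')(F) = Add(-8, Pow(F, 3)) (Function('w')(F) = Add(-8, Mul(F, Pow(F, 2))) = Add(-8, Pow(F, 3)))
Function('R')(N, a) = Add(N, Mul(-8, a)) (Function('R')(N, a) = Add(N, Mul(a, Add(-8, Pow(0, 3)))) = Add(N, Mul(a, Add(-8, 0))) = Add(N, Mul(a, -8)) = Add(N, Mul(-8, a)))
Mul(Add(-270419, 381263), Add(463265, Mul(Mul(Add(-27, 270), -151), Pow(Function('R')(-34, -513), -1)))) = Mul(Add(-270419, 381263), Add(463265, Mul(Mul(Add(-27, 270), -151), Pow(Add(-34, Mul(-8, -513)), -1)))) = Mul(110844, Add(463265, Mul(Mul(243, -151), Pow(Add(-34, 4104), -1)))) = Mul(110844, Add(463265, Mul(-36693, Pow(4070, -1)))) = Mul(110844, Add(463265, Mul(-36693, Rational(1, 4070)))) = Mul(110844, Add(463265, Rational(-36693, 4070))) = Mul(110844, Rational(1885451857, 4070)) = Rational(104495512818654, 2035)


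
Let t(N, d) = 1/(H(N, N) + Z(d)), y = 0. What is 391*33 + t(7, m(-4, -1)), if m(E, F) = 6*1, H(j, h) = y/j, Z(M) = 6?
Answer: 77419/6 ≈ 12903.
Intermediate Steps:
H(j, h) = 0 (H(j, h) = 0/j = 0)
m(E, F) = 6
t(N, d) = ⅙ (t(N, d) = 1/(0 + 6) = 1/6 = ⅙)
391*33 + t(7, m(-4, -1)) = 391*33 + ⅙ = 12903 + ⅙ = 77419/6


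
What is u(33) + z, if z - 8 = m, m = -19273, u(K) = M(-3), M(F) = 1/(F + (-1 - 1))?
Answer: -96326/5 ≈ -19265.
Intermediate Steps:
M(F) = 1/(-2 + F) (M(F) = 1/(F - 2) = 1/(-2 + F))
u(K) = -⅕ (u(K) = 1/(-2 - 3) = 1/(-5) = -⅕)
z = -19265 (z = 8 - 19273 = -19265)
u(33) + z = -⅕ - 19265 = -96326/5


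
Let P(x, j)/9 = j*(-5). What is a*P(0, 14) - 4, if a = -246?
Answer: 154976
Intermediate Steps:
P(x, j) = -45*j (P(x, j) = 9*(j*(-5)) = 9*(-5*j) = -45*j)
a*P(0, 14) - 4 = -(-11070)*14 - 4 = -246*(-630) - 4 = 154980 - 4 = 154976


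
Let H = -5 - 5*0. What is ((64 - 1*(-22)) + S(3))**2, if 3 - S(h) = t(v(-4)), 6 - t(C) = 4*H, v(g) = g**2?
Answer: 3969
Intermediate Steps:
H = -5 (H = -5 + 0 = -5)
t(C) = 26 (t(C) = 6 - 4*(-5) = 6 - 1*(-20) = 6 + 20 = 26)
S(h) = -23 (S(h) = 3 - 1*26 = 3 - 26 = -23)
((64 - 1*(-22)) + S(3))**2 = ((64 - 1*(-22)) - 23)**2 = ((64 + 22) - 23)**2 = (86 - 23)**2 = 63**2 = 3969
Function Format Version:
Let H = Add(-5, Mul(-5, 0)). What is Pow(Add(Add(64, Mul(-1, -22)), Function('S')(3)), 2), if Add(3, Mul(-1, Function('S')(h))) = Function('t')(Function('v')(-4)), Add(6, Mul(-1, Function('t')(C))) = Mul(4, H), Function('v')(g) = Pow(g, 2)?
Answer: 3969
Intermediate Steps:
H = -5 (H = Add(-5, 0) = -5)
Function('t')(C) = 26 (Function('t')(C) = Add(6, Mul(-1, Mul(4, -5))) = Add(6, Mul(-1, -20)) = Add(6, 20) = 26)
Function('S')(h) = -23 (Function('S')(h) = Add(3, Mul(-1, 26)) = Add(3, -26) = -23)
Pow(Add(Add(64, Mul(-1, -22)), Function('S')(3)), 2) = Pow(Add(Add(64, Mul(-1, -22)), -23), 2) = Pow(Add(Add(64, 22), -23), 2) = Pow(Add(86, -23), 2) = Pow(63, 2) = 3969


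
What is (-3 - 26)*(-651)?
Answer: 18879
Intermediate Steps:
(-3 - 26)*(-651) = -29*(-651) = 18879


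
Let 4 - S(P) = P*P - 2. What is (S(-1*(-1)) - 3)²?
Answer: 4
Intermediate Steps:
S(P) = 6 - P² (S(P) = 4 - (P*P - 2) = 4 - (P² - 2) = 4 - (-2 + P²) = 4 + (2 - P²) = 6 - P²)
(S(-1*(-1)) - 3)² = ((6 - (-1*(-1))²) - 3)² = ((6 - 1*1²) - 3)² = ((6 - 1*1) - 3)² = ((6 - 1) - 3)² = (5 - 3)² = 2² = 4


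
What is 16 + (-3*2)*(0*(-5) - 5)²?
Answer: -134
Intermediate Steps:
16 + (-3*2)*(0*(-5) - 5)² = 16 - 6*(0 - 5)² = 16 - 6*(-5)² = 16 - 6*25 = 16 - 150 = -134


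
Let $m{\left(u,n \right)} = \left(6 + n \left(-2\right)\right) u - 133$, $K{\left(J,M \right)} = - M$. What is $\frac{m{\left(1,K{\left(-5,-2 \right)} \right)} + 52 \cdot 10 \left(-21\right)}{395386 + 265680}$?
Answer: $- \frac{11051}{661066} \approx -0.016717$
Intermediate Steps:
$m{\left(u,n \right)} = -133 + u \left(6 - 2 n\right)$ ($m{\left(u,n \right)} = \left(6 - 2 n\right) u - 133 = u \left(6 - 2 n\right) - 133 = -133 + u \left(6 - 2 n\right)$)
$\frac{m{\left(1,K{\left(-5,-2 \right)} \right)} + 52 \cdot 10 \left(-21\right)}{395386 + 265680} = \frac{\left(-133 + 6 \cdot 1 - 2 \left(\left(-1\right) \left(-2\right)\right) 1\right) + 52 \cdot 10 \left(-21\right)}{395386 + 265680} = \frac{\left(-133 + 6 - 4 \cdot 1\right) + 520 \left(-21\right)}{661066} = \left(\left(-133 + 6 - 4\right) - 10920\right) \frac{1}{661066} = \left(-131 - 10920\right) \frac{1}{661066} = \left(-11051\right) \frac{1}{661066} = - \frac{11051}{661066}$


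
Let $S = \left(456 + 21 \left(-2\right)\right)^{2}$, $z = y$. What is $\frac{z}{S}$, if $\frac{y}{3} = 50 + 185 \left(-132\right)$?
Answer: $- \frac{12185}{28566} \approx -0.42656$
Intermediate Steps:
$y = -73110$ ($y = 3 \left(50 + 185 \left(-132\right)\right) = 3 \left(50 - 24420\right) = 3 \left(-24370\right) = -73110$)
$z = -73110$
$S = 171396$ ($S = \left(456 - 42\right)^{2} = 414^{2} = 171396$)
$\frac{z}{S} = - \frac{73110}{171396} = \left(-73110\right) \frac{1}{171396} = - \frac{12185}{28566}$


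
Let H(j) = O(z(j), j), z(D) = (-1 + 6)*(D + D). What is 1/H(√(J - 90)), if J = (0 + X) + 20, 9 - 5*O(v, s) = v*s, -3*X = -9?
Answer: 5/679 ≈ 0.0073638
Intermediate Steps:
X = 3 (X = -⅓*(-9) = 3)
z(D) = 10*D (z(D) = 5*(2*D) = 10*D)
O(v, s) = 9/5 - s*v/5 (O(v, s) = 9/5 - v*s/5 = 9/5 - s*v/5)
J = 23 (J = (0 + 3) + 20 = 3 + 20 = 23)
H(j) = 9/5 - 2*j² (H(j) = 9/5 - j*10*j/5 = 9/5 - 2*j²)
1/H(√(J - 90)) = 1/(9/5 - 2*(√(23 - 90))²) = 1/(9/5 - 2*(√(-67))²) = 1/(9/5 - 2*(I*√67)²) = 1/(9/5 - 2*(-67)) = 1/(9/5 + 134) = 1/(679/5) = 5/679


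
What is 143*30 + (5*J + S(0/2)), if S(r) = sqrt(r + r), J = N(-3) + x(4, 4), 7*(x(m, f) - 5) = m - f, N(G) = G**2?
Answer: 4360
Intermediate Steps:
x(m, f) = 5 - f/7 + m/7 (x(m, f) = 5 + (m - f)/7 = 5 + (-f/7 + m/7) = 5 - f/7 + m/7)
J = 14 (J = (-3)**2 + (5 - 1/7*4 + (1/7)*4) = 9 + (5 - 4/7 + 4/7) = 9 + 5 = 14)
S(r) = sqrt(2)*sqrt(r) (S(r) = sqrt(2*r) = sqrt(2)*sqrt(r))
143*30 + (5*J + S(0/2)) = 143*30 + (5*14 + sqrt(2)*sqrt(0/2)) = 4290 + (70 + sqrt(2)*sqrt(0*(1/2))) = 4290 + (70 + sqrt(2)*sqrt(0)) = 4290 + (70 + sqrt(2)*0) = 4290 + (70 + 0) = 4290 + 70 = 4360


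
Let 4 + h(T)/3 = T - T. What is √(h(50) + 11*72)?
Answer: 2*√195 ≈ 27.928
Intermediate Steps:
h(T) = -12 (h(T) = -12 + 3*(T - T) = -12 + 3*0 = -12 + 0 = -12)
√(h(50) + 11*72) = √(-12 + 11*72) = √(-12 + 792) = √780 = 2*√195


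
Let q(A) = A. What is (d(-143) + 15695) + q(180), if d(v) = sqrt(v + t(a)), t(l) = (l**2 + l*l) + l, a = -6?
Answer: 15875 + I*sqrt(77) ≈ 15875.0 + 8.775*I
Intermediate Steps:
t(l) = l + 2*l**2 (t(l) = (l**2 + l**2) + l = 2*l**2 + l = l + 2*l**2)
d(v) = sqrt(66 + v) (d(v) = sqrt(v - 6*(1 + 2*(-6))) = sqrt(v - 6*(1 - 12)) = sqrt(v - 6*(-11)) = sqrt(v + 66) = sqrt(66 + v))
(d(-143) + 15695) + q(180) = (sqrt(66 - 143) + 15695) + 180 = (sqrt(-77) + 15695) + 180 = (I*sqrt(77) + 15695) + 180 = (15695 + I*sqrt(77)) + 180 = 15875 + I*sqrt(77)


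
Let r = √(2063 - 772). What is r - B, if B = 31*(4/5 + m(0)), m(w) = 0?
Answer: -124/5 + √1291 ≈ 11.130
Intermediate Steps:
r = √1291 ≈ 35.930
B = 124/5 (B = 31*(4/5 + 0) = 31*(4*(⅕) + 0) = 31*(⅘ + 0) = 31*(⅘) = 124/5 ≈ 24.800)
r - B = √1291 - 1*124/5 = √1291 - 124/5 = -124/5 + √1291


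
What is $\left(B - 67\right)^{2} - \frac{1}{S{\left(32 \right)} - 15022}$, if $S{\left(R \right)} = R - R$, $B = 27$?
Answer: $\frac{24035201}{15022} \approx 1600.0$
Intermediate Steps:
$S{\left(R \right)} = 0$
$\left(B - 67\right)^{2} - \frac{1}{S{\left(32 \right)} - 15022} = \left(27 - 67\right)^{2} - \frac{1}{0 - 15022} = \left(-40\right)^{2} - \frac{1}{-15022} = 1600 - - \frac{1}{15022} = 1600 + \frac{1}{15022} = \frac{24035201}{15022}$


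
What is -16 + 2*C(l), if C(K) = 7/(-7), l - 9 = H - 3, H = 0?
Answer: -18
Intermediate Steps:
l = 6 (l = 9 + (0 - 3) = 9 - 3 = 6)
C(K) = -1 (C(K) = 7*(-⅐) = -1)
-16 + 2*C(l) = -16 + 2*(-1) = -16 - 2 = -18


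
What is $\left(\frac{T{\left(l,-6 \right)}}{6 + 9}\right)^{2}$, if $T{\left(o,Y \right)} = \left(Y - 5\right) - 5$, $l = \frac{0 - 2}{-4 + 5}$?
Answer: $\frac{256}{225} \approx 1.1378$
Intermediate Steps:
$l = -2$ ($l = - \frac{2}{1} = \left(-2\right) 1 = -2$)
$T{\left(o,Y \right)} = -10 + Y$ ($T{\left(o,Y \right)} = \left(-5 + Y\right) - 5 = -10 + Y$)
$\left(\frac{T{\left(l,-6 \right)}}{6 + 9}\right)^{2} = \left(\frac{-10 - 6}{6 + 9}\right)^{2} = \left(\frac{1}{15} \left(-16\right)\right)^{2} = \left(- \frac{16}{15}\right)^{2} = \frac{256}{225}$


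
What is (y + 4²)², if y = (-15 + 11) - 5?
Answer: 49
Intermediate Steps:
y = -9 (y = -4 - 5 = -9)
(y + 4²)² = (-9 + 4²)² = (-9 + 16)² = 7² = 49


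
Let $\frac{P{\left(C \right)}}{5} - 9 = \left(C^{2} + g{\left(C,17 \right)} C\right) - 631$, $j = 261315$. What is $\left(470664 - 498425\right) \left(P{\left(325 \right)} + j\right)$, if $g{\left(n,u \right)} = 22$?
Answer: $-22821762880$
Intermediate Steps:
$P{\left(C \right)} = -3110 + 5 C^{2} + 110 C$ ($P{\left(C \right)} = 45 + 5 \left(\left(C^{2} + 22 C\right) - 631\right) = 45 + 5 \left(-631 + C^{2} + 22 C\right) = 45 + \left(-3155 + 5 C^{2} + 110 C\right) = -3110 + 5 C^{2} + 110 C$)
$\left(470664 - 498425\right) \left(P{\left(325 \right)} + j\right) = \left(470664 - 498425\right) \left(\left(-3110 + 5 \cdot 325^{2} + 110 \cdot 325\right) + 261315\right) = - 27761 \left(\left(-3110 + 5 \cdot 105625 + 35750\right) + 261315\right) = - 27761 \left(\left(-3110 + 528125 + 35750\right) + 261315\right) = - 27761 \left(560765 + 261315\right) = \left(-27761\right) 822080 = -22821762880$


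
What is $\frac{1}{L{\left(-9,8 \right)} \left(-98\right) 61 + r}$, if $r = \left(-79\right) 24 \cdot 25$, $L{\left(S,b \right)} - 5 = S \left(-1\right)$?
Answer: $- \frac{1}{131092} \approx -7.6282 \cdot 10^{-6}$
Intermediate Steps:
$L{\left(S,b \right)} = 5 - S$ ($L{\left(S,b \right)} = 5 + S \left(-1\right) = 5 - S$)
$r = -47400$ ($r = \left(-1896\right) 25 = -47400$)
$\frac{1}{L{\left(-9,8 \right)} \left(-98\right) 61 + r} = \frac{1}{\left(5 - -9\right) \left(-98\right) 61 - 47400} = \frac{1}{\left(5 + 9\right) \left(-98\right) 61 - 47400} = \frac{1}{14 \left(-98\right) 61 - 47400} = \frac{1}{\left(-1372\right) 61 - 47400} = \frac{1}{-83692 - 47400} = \frac{1}{-131092} = - \frac{1}{131092}$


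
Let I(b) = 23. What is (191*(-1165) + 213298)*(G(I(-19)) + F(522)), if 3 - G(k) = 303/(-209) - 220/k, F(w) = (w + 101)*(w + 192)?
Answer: -19708957415108/4807 ≈ -4.1001e+9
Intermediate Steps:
F(w) = (101 + w)*(192 + w)
G(k) = 930/209 + 220/k (G(k) = 3 - (303/(-209) - 220/k) = 3 - (303*(-1/209) - 220/k) = 3 - (-303/209 - 220/k) = 3 + (303/209 + 220/k) = 930/209 + 220/k)
(191*(-1165) + 213298)*(G(I(-19)) + F(522)) = (191*(-1165) + 213298)*((930/209 + 220/23) + (19392 + 522**2 + 293*522)) = (-222515 + 213298)*((930/209 + 220*(1/23)) + (19392 + 272484 + 152946)) = -9217*((930/209 + 220/23) + 444822) = -9217*(67370/4807 + 444822) = -9217*2138326724/4807 = -19708957415108/4807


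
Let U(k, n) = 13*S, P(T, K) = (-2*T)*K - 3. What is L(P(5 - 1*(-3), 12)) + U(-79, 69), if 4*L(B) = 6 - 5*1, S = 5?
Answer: 261/4 ≈ 65.250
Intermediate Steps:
P(T, K) = -3 - 2*K*T (P(T, K) = -2*K*T - 3 = -3 - 2*K*T)
U(k, n) = 65 (U(k, n) = 13*5 = 65)
L(B) = ¼ (L(B) = (6 - 5*1)/4 = (6 - 5)/4 = (¼)*1 = ¼)
L(P(5 - 1*(-3), 12)) + U(-79, 69) = ¼ + 65 = 261/4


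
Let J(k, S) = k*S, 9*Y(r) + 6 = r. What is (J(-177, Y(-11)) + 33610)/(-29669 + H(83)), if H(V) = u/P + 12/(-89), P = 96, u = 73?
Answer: -290020384/253486591 ≈ -1.1441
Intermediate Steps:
Y(r) = -2/3 + r/9
H(V) = 5345/8544 (H(V) = 73/96 + 12/(-89) = 73*(1/96) + 12*(-1/89) = 73/96 - 12/89 = 5345/8544)
J(k, S) = S*k
(J(-177, Y(-11)) + 33610)/(-29669 + H(83)) = ((-2/3 + (1/9)*(-11))*(-177) + 33610)/(-29669 + 5345/8544) = ((-2/3 - 11/9)*(-177) + 33610)/(-253486591/8544) = (-17/9*(-177) + 33610)*(-8544/253486591) = (1003/3 + 33610)*(-8544/253486591) = (101833/3)*(-8544/253486591) = -290020384/253486591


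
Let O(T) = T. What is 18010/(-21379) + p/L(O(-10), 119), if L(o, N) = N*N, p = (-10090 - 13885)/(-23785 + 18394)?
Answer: -196343710855/233159224347 ≈ -0.84210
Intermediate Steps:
p = 23975/5391 (p = -23975/(-5391) = -23975*(-1/5391) = 23975/5391 ≈ 4.4472)
L(o, N) = N²
18010/(-21379) + p/L(O(-10), 119) = 18010/(-21379) + 23975/(5391*(119²)) = 18010*(-1/21379) + (23975/5391)/14161 = -18010/21379 + (23975/5391)*(1/14161) = -18010/21379 + 3425/10905993 = -196343710855/233159224347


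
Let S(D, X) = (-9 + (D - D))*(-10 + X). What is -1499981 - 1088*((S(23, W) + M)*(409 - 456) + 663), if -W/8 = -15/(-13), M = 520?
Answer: 431858135/13 ≈ 3.3220e+7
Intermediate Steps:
W = -120/13 (W = -(-120)/(-13) = -(-120)*(-1)/13 = -8*15/13 = -120/13 ≈ -9.2308)
S(D, X) = 90 - 9*X (S(D, X) = (-9 + 0)*(-10 + X) = -9*(-10 + X) = 90 - 9*X)
-1499981 - 1088*((S(23, W) + M)*(409 - 456) + 663) = -1499981 - 1088*(((90 - 9*(-120/13)) + 520)*(409 - 456) + 663) = -1499981 - 1088*(((90 + 1080/13) + 520)*(-47) + 663) = -1499981 - 1088*((2250/13 + 520)*(-47) + 663) = -1499981 - 1088*((9010/13)*(-47) + 663) = -1499981 - 1088*(-423470/13 + 663) = -1499981 - 1088*(-414851)/13 = -1499981 - 1*(-451357888/13) = -1499981 + 451357888/13 = 431858135/13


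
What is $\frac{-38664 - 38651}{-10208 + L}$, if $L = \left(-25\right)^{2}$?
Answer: $\frac{11045}{1369} \approx 8.0679$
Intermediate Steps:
$L = 625$
$\frac{-38664 - 38651}{-10208 + L} = \frac{-38664 - 38651}{-10208 + 625} = - \frac{77315}{-9583} = \left(-77315\right) \left(- \frac{1}{9583}\right) = \frac{11045}{1369}$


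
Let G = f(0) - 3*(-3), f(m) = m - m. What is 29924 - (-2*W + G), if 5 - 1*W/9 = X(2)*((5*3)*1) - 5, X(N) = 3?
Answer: 29285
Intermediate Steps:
f(m) = 0
G = 9 (G = 0 - 3*(-3) = 0 + 9 = 9)
W = -315 (W = 45 - 9*(3*((5*3)*1) - 5) = 45 - 9*(3*(15*1) - 5) = 45 - 9*(3*15 - 5) = 45 - 9*(45 - 5) = 45 - 9*40 = 45 - 360 = -315)
29924 - (-2*W + G) = 29924 - (-2*(-315) + 9) = 29924 - (630 + 9) = 29924 - 1*639 = 29924 - 639 = 29285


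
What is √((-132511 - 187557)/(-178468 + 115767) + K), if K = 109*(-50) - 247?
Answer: I*√22377204955829/62701 ≈ 75.445*I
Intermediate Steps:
K = -5697 (K = -5450 - 247 = -5697)
√((-132511 - 187557)/(-178468 + 115767) + K) = √((-132511 - 187557)/(-178468 + 115767) - 5697) = √(-320068/(-62701) - 5697) = √(-320068*(-1/62701) - 5697) = √(320068/62701 - 5697) = √(-356887529/62701) = I*√22377204955829/62701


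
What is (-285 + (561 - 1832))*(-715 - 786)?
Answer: 2335556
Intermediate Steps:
(-285 + (561 - 1832))*(-715 - 786) = (-285 - 1271)*(-1501) = -1556*(-1501) = 2335556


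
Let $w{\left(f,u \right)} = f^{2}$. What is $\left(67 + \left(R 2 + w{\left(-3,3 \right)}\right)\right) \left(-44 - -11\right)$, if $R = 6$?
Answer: $-2904$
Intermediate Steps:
$\left(67 + \left(R 2 + w{\left(-3,3 \right)}\right)\right) \left(-44 - -11\right) = \left(67 + \left(6 \cdot 2 + \left(-3\right)^{2}\right)\right) \left(-44 - -11\right) = \left(67 + \left(12 + 9\right)\right) \left(-44 + 11\right) = \left(67 + 21\right) \left(-33\right) = 88 \left(-33\right) = -2904$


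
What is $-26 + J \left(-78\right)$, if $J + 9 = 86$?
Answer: $-6032$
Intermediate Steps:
$J = 77$ ($J = -9 + 86 = 77$)
$-26 + J \left(-78\right) = -26 + 77 \left(-78\right) = -26 - 6006 = -6032$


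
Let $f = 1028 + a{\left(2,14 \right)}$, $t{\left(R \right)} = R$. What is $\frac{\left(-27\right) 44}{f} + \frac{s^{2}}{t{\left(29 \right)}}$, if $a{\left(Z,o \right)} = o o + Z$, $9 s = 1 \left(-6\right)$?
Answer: $- \frac{152582}{159993} \approx -0.95368$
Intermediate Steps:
$s = - \frac{2}{3}$ ($s = \frac{1 \left(-6\right)}{9} = \frac{1}{9} \left(-6\right) = - \frac{2}{3} \approx -0.66667$)
$a{\left(Z,o \right)} = Z + o^{2}$ ($a{\left(Z,o \right)} = o^{2} + Z = Z + o^{2}$)
$f = 1226$ ($f = 1028 + \left(2 + 14^{2}\right) = 1028 + \left(2 + 196\right) = 1028 + 198 = 1226$)
$\frac{\left(-27\right) 44}{f} + \frac{s^{2}}{t{\left(29 \right)}} = \frac{\left(-27\right) 44}{1226} + \frac{\left(- \frac{2}{3}\right)^{2}}{29} = \left(-1188\right) \frac{1}{1226} + \frac{4}{9} \cdot \frac{1}{29} = - \frac{594}{613} + \frac{4}{261} = - \frac{152582}{159993}$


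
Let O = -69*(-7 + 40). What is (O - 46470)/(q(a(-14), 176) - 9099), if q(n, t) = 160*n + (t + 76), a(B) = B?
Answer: 48747/11087 ≈ 4.3968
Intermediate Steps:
O = -2277 (O = -69*33 = -2277)
q(n, t) = 76 + t + 160*n (q(n, t) = 160*n + (76 + t) = 76 + t + 160*n)
(O - 46470)/(q(a(-14), 176) - 9099) = (-2277 - 46470)/((76 + 176 + 160*(-14)) - 9099) = -48747/((76 + 176 - 2240) - 9099) = -48747/(-1988 - 9099) = -48747/(-11087) = -48747*(-1/11087) = 48747/11087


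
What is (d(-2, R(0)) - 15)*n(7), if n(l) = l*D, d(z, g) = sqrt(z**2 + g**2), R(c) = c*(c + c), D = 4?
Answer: -364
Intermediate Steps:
R(c) = 2*c**2 (R(c) = c*(2*c) = 2*c**2)
d(z, g) = sqrt(g**2 + z**2)
n(l) = 4*l (n(l) = l*4 = 4*l)
(d(-2, R(0)) - 15)*n(7) = (sqrt((2*0**2)**2 + (-2)**2) - 15)*(4*7) = (sqrt((2*0)**2 + 4) - 15)*28 = (sqrt(0**2 + 4) - 15)*28 = (sqrt(0 + 4) - 15)*28 = (sqrt(4) - 15)*28 = (2 - 15)*28 = -13*28 = -364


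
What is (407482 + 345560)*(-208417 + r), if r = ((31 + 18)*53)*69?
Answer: -22006899408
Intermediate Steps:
r = 179193 (r = (49*53)*69 = 2597*69 = 179193)
(407482 + 345560)*(-208417 + r) = (407482 + 345560)*(-208417 + 179193) = 753042*(-29224) = -22006899408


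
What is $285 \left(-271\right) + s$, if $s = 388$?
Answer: $-76847$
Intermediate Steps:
$285 \left(-271\right) + s = 285 \left(-271\right) + 388 = -77235 + 388 = -76847$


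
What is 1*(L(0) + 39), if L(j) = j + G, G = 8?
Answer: 47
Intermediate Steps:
L(j) = 8 + j (L(j) = j + 8 = 8 + j)
1*(L(0) + 39) = 1*((8 + 0) + 39) = 1*(8 + 39) = 1*47 = 47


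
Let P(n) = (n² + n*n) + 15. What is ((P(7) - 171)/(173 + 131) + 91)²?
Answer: 190522809/23104 ≈ 8246.3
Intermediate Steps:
P(n) = 15 + 2*n² (P(n) = (n² + n²) + 15 = 2*n² + 15 = 15 + 2*n²)
((P(7) - 171)/(173 + 131) + 91)² = (((15 + 2*7²) - 171)/(173 + 131) + 91)² = (((15 + 2*49) - 171)/304 + 91)² = (((15 + 98) - 171)*(1/304) + 91)² = ((113 - 171)*(1/304) + 91)² = (-58*1/304 + 91)² = (-29/152 + 91)² = (13803/152)² = 190522809/23104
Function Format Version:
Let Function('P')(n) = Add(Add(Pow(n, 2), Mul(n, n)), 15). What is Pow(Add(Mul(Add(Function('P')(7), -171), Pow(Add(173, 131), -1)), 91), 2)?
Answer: Rational(190522809, 23104) ≈ 8246.3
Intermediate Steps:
Function('P')(n) = Add(15, Mul(2, Pow(n, 2))) (Function('P')(n) = Add(Add(Pow(n, 2), Pow(n, 2)), 15) = Add(Mul(2, Pow(n, 2)), 15) = Add(15, Mul(2, Pow(n, 2))))
Pow(Add(Mul(Add(Function('P')(7), -171), Pow(Add(173, 131), -1)), 91), 2) = Pow(Add(Mul(Add(Add(15, Mul(2, Pow(7, 2))), -171), Pow(Add(173, 131), -1)), 91), 2) = Pow(Add(Mul(Add(Add(15, Mul(2, 49)), -171), Pow(304, -1)), 91), 2) = Pow(Add(Mul(Add(Add(15, 98), -171), Rational(1, 304)), 91), 2) = Pow(Add(Mul(Add(113, -171), Rational(1, 304)), 91), 2) = Pow(Add(Mul(-58, Rational(1, 304)), 91), 2) = Pow(Add(Rational(-29, 152), 91), 2) = Pow(Rational(13803, 152), 2) = Rational(190522809, 23104)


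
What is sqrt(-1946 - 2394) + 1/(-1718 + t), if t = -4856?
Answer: -1/6574 + 2*I*sqrt(1085) ≈ -0.00015211 + 65.879*I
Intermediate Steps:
sqrt(-1946 - 2394) + 1/(-1718 + t) = sqrt(-1946 - 2394) + 1/(-1718 - 4856) = sqrt(-4340) + 1/(-6574) = 2*I*sqrt(1085) - 1/6574 = -1/6574 + 2*I*sqrt(1085)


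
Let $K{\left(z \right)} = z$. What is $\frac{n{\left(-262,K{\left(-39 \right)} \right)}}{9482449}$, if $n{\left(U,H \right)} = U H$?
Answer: $\frac{10218}{9482449} \approx 0.0010776$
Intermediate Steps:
$n{\left(U,H \right)} = H U$
$\frac{n{\left(-262,K{\left(-39 \right)} \right)}}{9482449} = \frac{\left(-39\right) \left(-262\right)}{9482449} = 10218 \cdot \frac{1}{9482449} = \frac{10218}{9482449}$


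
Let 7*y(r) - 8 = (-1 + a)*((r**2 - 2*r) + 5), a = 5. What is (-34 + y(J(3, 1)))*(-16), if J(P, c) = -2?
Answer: 2848/7 ≈ 406.86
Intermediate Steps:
y(r) = 4 - 8*r/7 + 4*r**2/7 (y(r) = 8/7 + ((-1 + 5)*((r**2 - 2*r) + 5))/7 = 8/7 + (4*(5 + r**2 - 2*r))/7 = 8/7 + (20 - 8*r + 4*r**2)/7 = 8/7 + (20/7 - 8*r/7 + 4*r**2/7) = 4 - 8*r/7 + 4*r**2/7)
(-34 + y(J(3, 1)))*(-16) = (-34 + (4 - 8/7*(-2) + (4/7)*(-2)**2))*(-16) = (-34 + (4 + 16/7 + (4/7)*4))*(-16) = (-34 + (4 + 16/7 + 16/7))*(-16) = (-34 + 60/7)*(-16) = -178/7*(-16) = 2848/7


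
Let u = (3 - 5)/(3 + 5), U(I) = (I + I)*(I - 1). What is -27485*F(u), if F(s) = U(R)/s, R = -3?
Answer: 2638560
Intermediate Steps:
U(I) = 2*I*(-1 + I) (U(I) = (2*I)*(-1 + I) = 2*I*(-1 + I))
u = -¼ (u = -2/8 = -2*⅛ = -¼ ≈ -0.25000)
F(s) = 24/s (F(s) = (2*(-3)*(-1 - 3))/s = (2*(-3)*(-4))/s = 24/s)
-27485*F(u) = -659640/(-¼) = -659640*(-4) = -27485*(-96) = 2638560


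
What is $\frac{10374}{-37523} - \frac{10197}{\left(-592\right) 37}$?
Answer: $\frac{155389935}{821903792} \approx 0.18906$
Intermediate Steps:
$\frac{10374}{-37523} - \frac{10197}{\left(-592\right) 37} = 10374 \left(- \frac{1}{37523}\right) - \frac{10197}{-21904} = - \frac{10374}{37523} - - \frac{10197}{21904} = - \frac{10374}{37523} + \frac{10197}{21904} = \frac{155389935}{821903792}$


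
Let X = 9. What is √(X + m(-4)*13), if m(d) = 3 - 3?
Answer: 3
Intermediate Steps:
m(d) = 0
√(X + m(-4)*13) = √(9 + 0*13) = √(9 + 0) = √9 = 3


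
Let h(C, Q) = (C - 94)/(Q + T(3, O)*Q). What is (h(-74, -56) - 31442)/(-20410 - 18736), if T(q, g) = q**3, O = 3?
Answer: 880373/1096088 ≈ 0.80320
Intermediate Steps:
h(C, Q) = (-94 + C)/(28*Q) (h(C, Q) = (C - 94)/(Q + 3**3*Q) = (-94 + C)/(Q + 27*Q) = (-94 + C)/((28*Q)) = (-94 + C)*(1/(28*Q)) = (-94 + C)/(28*Q))
(h(-74, -56) - 31442)/(-20410 - 18736) = ((1/28)*(-94 - 74)/(-56) - 31442)/(-20410 - 18736) = ((1/28)*(-1/56)*(-168) - 31442)/(-39146) = (3/28 - 31442)*(-1/39146) = -880373/28*(-1/39146) = 880373/1096088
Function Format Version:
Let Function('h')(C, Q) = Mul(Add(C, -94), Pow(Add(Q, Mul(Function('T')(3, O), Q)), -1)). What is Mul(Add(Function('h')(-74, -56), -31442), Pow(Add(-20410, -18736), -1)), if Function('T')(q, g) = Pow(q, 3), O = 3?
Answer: Rational(880373, 1096088) ≈ 0.80320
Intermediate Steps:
Function('h')(C, Q) = Mul(Rational(1, 28), Pow(Q, -1), Add(-94, C)) (Function('h')(C, Q) = Mul(Add(C, -94), Pow(Add(Q, Mul(Pow(3, 3), Q)), -1)) = Mul(Add(-94, C), Pow(Add(Q, Mul(27, Q)), -1)) = Mul(Add(-94, C), Pow(Mul(28, Q), -1)) = Mul(Add(-94, C), Mul(Rational(1, 28), Pow(Q, -1))) = Mul(Rational(1, 28), Pow(Q, -1), Add(-94, C)))
Mul(Add(Function('h')(-74, -56), -31442), Pow(Add(-20410, -18736), -1)) = Mul(Add(Mul(Rational(1, 28), Pow(-56, -1), Add(-94, -74)), -31442), Pow(Add(-20410, -18736), -1)) = Mul(Add(Mul(Rational(1, 28), Rational(-1, 56), -168), -31442), Pow(-39146, -1)) = Mul(Add(Rational(3, 28), -31442), Rational(-1, 39146)) = Mul(Rational(-880373, 28), Rational(-1, 39146)) = Rational(880373, 1096088)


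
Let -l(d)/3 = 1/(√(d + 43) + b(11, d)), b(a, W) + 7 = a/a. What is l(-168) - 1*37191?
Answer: -5987733/161 + 15*I*√5/161 ≈ -37191.0 + 0.20833*I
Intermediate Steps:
b(a, W) = -6 (b(a, W) = -7 + a/a = -7 + 1 = -6)
l(d) = -3/(-6 + √(43 + d)) (l(d) = -3/(√(d + 43) - 6) = -3/(√(43 + d) - 6) = -3/(-6 + √(43 + d)))
l(-168) - 1*37191 = -3/(-6 + √(43 - 168)) - 1*37191 = -3/(-6 + √(-125)) - 37191 = -3/(-6 + 5*I*√5) - 37191 = -37191 - 3/(-6 + 5*I*√5)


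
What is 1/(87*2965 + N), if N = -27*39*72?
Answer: 1/182139 ≈ 5.4903e-6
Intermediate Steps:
N = -75816 (N = -1053*72 = -75816)
1/(87*2965 + N) = 1/(87*2965 - 75816) = 1/(257955 - 75816) = 1/182139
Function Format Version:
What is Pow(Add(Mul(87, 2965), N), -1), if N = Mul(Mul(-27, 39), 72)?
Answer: Rational(1, 182139) ≈ 5.4903e-6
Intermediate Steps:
N = -75816 (N = Mul(-1053, 72) = -75816)
Pow(Add(Mul(87, 2965), N), -1) = Pow(Add(Mul(87, 2965), -75816), -1) = Pow(Add(257955, -75816), -1) = Pow(182139, -1) = Rational(1, 182139)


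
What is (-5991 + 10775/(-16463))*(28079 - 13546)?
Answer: -1433543956064/16463 ≈ -8.7077e+7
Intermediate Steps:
(-5991 + 10775/(-16463))*(28079 - 13546) = (-5991 + 10775*(-1/16463))*14533 = (-5991 - 10775/16463)*14533 = -98640608/16463*14533 = -1433543956064/16463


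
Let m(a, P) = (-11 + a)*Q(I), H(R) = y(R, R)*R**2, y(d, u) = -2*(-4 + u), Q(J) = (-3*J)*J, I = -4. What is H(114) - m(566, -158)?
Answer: -2832480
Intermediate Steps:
Q(J) = -3*J**2
y(d, u) = 8 - 2*u
H(R) = R**2*(8 - 2*R) (H(R) = (8 - 2*R)*R**2 = R**2*(8 - 2*R))
m(a, P) = 528 - 48*a (m(a, P) = (-11 + a)*(-3*(-4)**2) = (-11 + a)*(-3*16) = (-11 + a)*(-48) = 528 - 48*a)
H(114) - m(566, -158) = 2*114**2*(4 - 1*114) - (528 - 48*566) = 2*12996*(4 - 114) - (528 - 27168) = 2*12996*(-110) - 1*(-26640) = -2859120 + 26640 = -2832480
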